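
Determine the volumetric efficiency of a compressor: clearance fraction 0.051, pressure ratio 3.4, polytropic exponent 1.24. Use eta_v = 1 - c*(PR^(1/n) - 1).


PR^(1/n) = 3.4^(1/1.24) = 2.68294661
eta_v = 1 - 0.051 * (2.68294661 - 1)
eta_v = 0.9142

0.9142


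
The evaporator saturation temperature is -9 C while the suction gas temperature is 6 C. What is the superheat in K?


Superheat = T_suction - T_evap
Superheat = 6 - (-9)
Superheat = 15 K

15


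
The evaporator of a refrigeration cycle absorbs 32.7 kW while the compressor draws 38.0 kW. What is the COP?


COP = Q_evap / W
COP = 32.7 / 38.0
COP = 0.861

0.861


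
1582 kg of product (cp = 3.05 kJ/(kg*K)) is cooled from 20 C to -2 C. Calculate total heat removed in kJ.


dT = 20 - (-2) = 22 K
Q = m * cp * dT = 1582 * 3.05 * 22
Q = 106152 kJ

106152


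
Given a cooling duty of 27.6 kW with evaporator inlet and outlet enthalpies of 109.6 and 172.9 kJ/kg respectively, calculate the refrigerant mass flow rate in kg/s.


dh = 172.9 - 109.6 = 63.3 kJ/kg
m_dot = Q / dh = 27.6 / 63.3 = 0.436 kg/s

0.436


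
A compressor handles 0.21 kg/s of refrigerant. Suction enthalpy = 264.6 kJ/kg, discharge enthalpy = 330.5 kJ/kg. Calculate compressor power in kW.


dh = 330.5 - 264.6 = 65.9 kJ/kg
W = m_dot * dh = 0.21 * 65.9 = 13.84 kW

13.84


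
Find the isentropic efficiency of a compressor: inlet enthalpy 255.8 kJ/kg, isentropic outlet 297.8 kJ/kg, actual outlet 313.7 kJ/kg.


dh_ideal = 297.8 - 255.8 = 42.0 kJ/kg
dh_actual = 313.7 - 255.8 = 57.9 kJ/kg
eta_s = dh_ideal / dh_actual = 42.0 / 57.9
eta_s = 0.7254

0.7254


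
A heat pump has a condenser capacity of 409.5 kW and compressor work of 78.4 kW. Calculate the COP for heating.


COP_hp = Q_cond / W
COP_hp = 409.5 / 78.4
COP_hp = 5.223

5.223


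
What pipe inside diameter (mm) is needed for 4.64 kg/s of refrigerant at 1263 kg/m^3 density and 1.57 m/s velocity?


A = m_dot / (rho * v) = 4.64 / (1263 * 1.57) = 0.002339995259 m^2
d = sqrt(4*A/pi) * 1000
d = 54.6 mm

54.6


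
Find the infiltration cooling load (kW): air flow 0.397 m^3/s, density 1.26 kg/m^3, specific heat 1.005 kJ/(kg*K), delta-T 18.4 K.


Q = V_dot * rho * cp * dT
Q = 0.397 * 1.26 * 1.005 * 18.4
Q = 9.25 kW

9.25


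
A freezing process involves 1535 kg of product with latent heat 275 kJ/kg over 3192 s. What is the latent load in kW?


Q_lat = m * h_fg / t
Q_lat = 1535 * 275 / 3192
Q_lat = 132.24 kW

132.24


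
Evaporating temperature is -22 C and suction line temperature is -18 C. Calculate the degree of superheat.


Superheat = T_suction - T_evap
Superheat = -18 - (-22)
Superheat = 4 K

4


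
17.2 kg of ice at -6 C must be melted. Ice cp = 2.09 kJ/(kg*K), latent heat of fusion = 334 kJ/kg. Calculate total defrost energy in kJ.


Sensible heat = cp * dT = 2.09 * 6 = 12.54 kJ/kg
Total per kg = 12.54 + 334 = 346.54 kJ/kg
Q = m * total = 17.2 * 346.54
Q = 5960.5 kJ

5960.5


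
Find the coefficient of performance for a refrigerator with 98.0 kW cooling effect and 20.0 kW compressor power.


COP = Q_evap / W
COP = 98.0 / 20.0
COP = 4.9

4.9


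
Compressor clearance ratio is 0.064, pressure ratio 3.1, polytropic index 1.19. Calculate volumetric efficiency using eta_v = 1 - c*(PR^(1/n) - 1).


PR^(1/n) = 3.1^(1/1.19) = 2.58767057
eta_v = 1 - 0.064 * (2.58767057 - 1)
eta_v = 0.8984

0.8984


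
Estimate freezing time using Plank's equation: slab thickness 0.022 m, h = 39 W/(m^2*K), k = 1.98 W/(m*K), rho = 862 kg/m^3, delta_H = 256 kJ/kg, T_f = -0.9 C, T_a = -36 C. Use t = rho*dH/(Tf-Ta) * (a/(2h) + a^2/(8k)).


dT = -0.9 - (-36) = 35.1 K
term1 = a/(2h) = 0.022/(2*39) = 0.0002820512821
term2 = a^2/(8k) = 0.022^2/(8*1.98) = 0.00003055555556
t = rho*dH*1000/dT * (term1 + term2)
t = 862*256*1000/35.1 * (0.0002820512821 + 0.00003055555556)
t = 1965 s

1965


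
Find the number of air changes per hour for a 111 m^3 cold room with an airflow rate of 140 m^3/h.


ACH = flow / volume
ACH = 140 / 111
ACH = 1.261

1.261


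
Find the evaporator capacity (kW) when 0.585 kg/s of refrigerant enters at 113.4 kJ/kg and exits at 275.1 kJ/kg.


dh = 275.1 - 113.4 = 161.7 kJ/kg
Q_evap = m_dot * dh = 0.585 * 161.7
Q_evap = 94.59 kW

94.59


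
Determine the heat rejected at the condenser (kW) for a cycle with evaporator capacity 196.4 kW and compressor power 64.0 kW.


Q_cond = Q_evap + W
Q_cond = 196.4 + 64.0
Q_cond = 260.4 kW

260.4


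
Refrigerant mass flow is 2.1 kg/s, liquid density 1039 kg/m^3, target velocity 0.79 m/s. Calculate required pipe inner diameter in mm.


A = m_dot / (rho * v) = 2.1 / (1039 * 0.79) = 0.002558448362 m^2
d = sqrt(4*A/pi) * 1000
d = 57.1 mm

57.1


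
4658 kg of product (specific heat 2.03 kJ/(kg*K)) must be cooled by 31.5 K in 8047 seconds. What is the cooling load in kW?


Q = m * cp * dT / t
Q = 4658 * 2.03 * 31.5 / 8047
Q = 37.015 kW

37.015


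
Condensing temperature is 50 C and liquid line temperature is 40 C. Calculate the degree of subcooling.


Subcooling = T_cond - T_liquid
Subcooling = 50 - 40
Subcooling = 10 K

10


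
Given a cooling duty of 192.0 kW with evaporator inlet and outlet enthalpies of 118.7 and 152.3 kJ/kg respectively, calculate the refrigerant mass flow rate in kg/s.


dh = 152.3 - 118.7 = 33.6 kJ/kg
m_dot = Q / dh = 192.0 / 33.6 = 5.7143 kg/s

5.7143


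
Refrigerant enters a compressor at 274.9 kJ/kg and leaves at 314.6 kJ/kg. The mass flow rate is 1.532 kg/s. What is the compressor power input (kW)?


dh = 314.6 - 274.9 = 39.7 kJ/kg
W = m_dot * dh = 1.532 * 39.7 = 60.82 kW

60.82


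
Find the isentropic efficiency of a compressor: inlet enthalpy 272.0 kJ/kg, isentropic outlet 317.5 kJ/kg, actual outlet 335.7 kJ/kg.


dh_ideal = 317.5 - 272.0 = 45.5 kJ/kg
dh_actual = 335.7 - 272.0 = 63.7 kJ/kg
eta_s = dh_ideal / dh_actual = 45.5 / 63.7
eta_s = 0.7143

0.7143


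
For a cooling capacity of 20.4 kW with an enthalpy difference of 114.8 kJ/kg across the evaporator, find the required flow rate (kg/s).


m_dot = Q / dh
m_dot = 20.4 / 114.8
m_dot = 0.1777 kg/s

0.1777


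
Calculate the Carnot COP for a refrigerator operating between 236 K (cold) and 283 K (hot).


dT = 283 - 236 = 47 K
COP_carnot = T_cold / dT = 236 / 47
COP_carnot = 5.021

5.021


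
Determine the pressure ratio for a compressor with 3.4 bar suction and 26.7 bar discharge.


PR = P_high / P_low
PR = 26.7 / 3.4
PR = 7.853

7.853


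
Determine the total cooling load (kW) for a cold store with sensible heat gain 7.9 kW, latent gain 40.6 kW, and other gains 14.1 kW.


Q_total = Q_s + Q_l + Q_misc
Q_total = 7.9 + 40.6 + 14.1
Q_total = 62.6 kW

62.6


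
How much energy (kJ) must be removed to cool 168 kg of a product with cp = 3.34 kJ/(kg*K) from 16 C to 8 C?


dT = 16 - (8) = 8 K
Q = m * cp * dT = 168 * 3.34 * 8
Q = 4489 kJ

4489


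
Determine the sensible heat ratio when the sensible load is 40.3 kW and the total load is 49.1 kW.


SHR = Q_sensible / Q_total
SHR = 40.3 / 49.1
SHR = 0.821

0.821


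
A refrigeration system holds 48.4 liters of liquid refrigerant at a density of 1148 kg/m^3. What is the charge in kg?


Charge = V * rho / 1000
Charge = 48.4 * 1148 / 1000
Charge = 55.56 kg

55.56


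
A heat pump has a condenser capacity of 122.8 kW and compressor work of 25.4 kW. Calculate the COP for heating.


COP_hp = Q_cond / W
COP_hp = 122.8 / 25.4
COP_hp = 4.835

4.835


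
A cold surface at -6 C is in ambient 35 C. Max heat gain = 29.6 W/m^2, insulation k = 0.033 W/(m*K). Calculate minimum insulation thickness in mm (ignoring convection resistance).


dT = 35 - (-6) = 41 K
thickness = k * dT / q_max * 1000
thickness = 0.033 * 41 / 29.6 * 1000
thickness = 45.7 mm

45.7


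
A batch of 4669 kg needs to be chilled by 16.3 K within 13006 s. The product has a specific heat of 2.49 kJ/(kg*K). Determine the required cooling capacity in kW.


Q = m * cp * dT / t
Q = 4669 * 2.49 * 16.3 / 13006
Q = 14.57 kW

14.57


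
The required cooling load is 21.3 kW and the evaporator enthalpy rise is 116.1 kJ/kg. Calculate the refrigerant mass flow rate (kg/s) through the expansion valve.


m_dot = Q / dh
m_dot = 21.3 / 116.1
m_dot = 0.1835 kg/s

0.1835


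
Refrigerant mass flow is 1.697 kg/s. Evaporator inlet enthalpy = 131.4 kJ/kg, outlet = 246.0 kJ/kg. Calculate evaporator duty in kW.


dh = 246.0 - 131.4 = 114.6 kJ/kg
Q_evap = m_dot * dh = 1.697 * 114.6
Q_evap = 194.48 kW

194.48


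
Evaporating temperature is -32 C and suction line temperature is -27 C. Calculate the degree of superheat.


Superheat = T_suction - T_evap
Superheat = -27 - (-32)
Superheat = 5 K

5


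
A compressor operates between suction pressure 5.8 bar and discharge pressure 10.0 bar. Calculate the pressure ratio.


PR = P_high / P_low
PR = 10.0 / 5.8
PR = 1.724

1.724


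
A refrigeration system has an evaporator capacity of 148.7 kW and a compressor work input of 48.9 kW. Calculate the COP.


COP = Q_evap / W
COP = 148.7 / 48.9
COP = 3.041

3.041


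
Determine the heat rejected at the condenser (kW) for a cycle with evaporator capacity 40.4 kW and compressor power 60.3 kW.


Q_cond = Q_evap + W
Q_cond = 40.4 + 60.3
Q_cond = 100.7 kW

100.7


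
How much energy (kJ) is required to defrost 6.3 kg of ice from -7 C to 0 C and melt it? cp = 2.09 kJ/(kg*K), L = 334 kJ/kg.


Sensible heat = cp * dT = 2.09 * 7 = 14.63 kJ/kg
Total per kg = 14.63 + 334 = 348.63 kJ/kg
Q = m * total = 6.3 * 348.63
Q = 2196.4 kJ

2196.4


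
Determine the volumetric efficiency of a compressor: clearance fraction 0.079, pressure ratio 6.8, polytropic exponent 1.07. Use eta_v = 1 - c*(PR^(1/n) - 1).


PR^(1/n) = 6.8^(1/1.07) = 5.99854212
eta_v = 1 - 0.079 * (5.99854212 - 1)
eta_v = 0.6051

0.6051


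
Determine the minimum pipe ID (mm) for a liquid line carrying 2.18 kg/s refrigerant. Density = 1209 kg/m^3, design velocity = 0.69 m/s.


A = m_dot / (rho * v) = 2.18 / (1209 * 0.69) = 0.00261325086 m^2
d = sqrt(4*A/pi) * 1000
d = 57.7 mm

57.7


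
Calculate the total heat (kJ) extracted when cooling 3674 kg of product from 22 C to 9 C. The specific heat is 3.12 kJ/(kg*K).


dT = 22 - (9) = 13 K
Q = m * cp * dT = 3674 * 3.12 * 13
Q = 149017 kJ

149017


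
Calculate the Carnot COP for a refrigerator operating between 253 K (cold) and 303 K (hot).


dT = 303 - 253 = 50 K
COP_carnot = T_cold / dT = 253 / 50
COP_carnot = 5.06

5.06


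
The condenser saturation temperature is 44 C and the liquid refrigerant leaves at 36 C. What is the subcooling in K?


Subcooling = T_cond - T_liquid
Subcooling = 44 - 36
Subcooling = 8 K

8


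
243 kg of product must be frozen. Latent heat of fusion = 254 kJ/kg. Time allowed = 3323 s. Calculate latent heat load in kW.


Q_lat = m * h_fg / t
Q_lat = 243 * 254 / 3323
Q_lat = 18.57 kW

18.57


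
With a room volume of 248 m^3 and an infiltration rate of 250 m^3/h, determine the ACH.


ACH = flow / volume
ACH = 250 / 248
ACH = 1.008

1.008


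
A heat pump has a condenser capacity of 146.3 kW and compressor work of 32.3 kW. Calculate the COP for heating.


COP_hp = Q_cond / W
COP_hp = 146.3 / 32.3
COP_hp = 4.529

4.529


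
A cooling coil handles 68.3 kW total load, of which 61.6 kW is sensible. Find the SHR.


SHR = Q_sensible / Q_total
SHR = 61.6 / 68.3
SHR = 0.902

0.902


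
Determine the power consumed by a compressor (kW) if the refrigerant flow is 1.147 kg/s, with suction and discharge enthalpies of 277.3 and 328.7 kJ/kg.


dh = 328.7 - 277.3 = 51.4 kJ/kg
W = m_dot * dh = 1.147 * 51.4 = 58.96 kW

58.96


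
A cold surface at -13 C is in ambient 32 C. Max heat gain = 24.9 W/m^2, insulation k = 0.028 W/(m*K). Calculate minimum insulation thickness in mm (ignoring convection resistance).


dT = 32 - (-13) = 45 K
thickness = k * dT / q_max * 1000
thickness = 0.028 * 45 / 24.9 * 1000
thickness = 50.6 mm

50.6


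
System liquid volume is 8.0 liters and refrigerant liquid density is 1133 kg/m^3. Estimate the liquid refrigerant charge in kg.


Charge = V * rho / 1000
Charge = 8.0 * 1133 / 1000
Charge = 9.06 kg

9.06


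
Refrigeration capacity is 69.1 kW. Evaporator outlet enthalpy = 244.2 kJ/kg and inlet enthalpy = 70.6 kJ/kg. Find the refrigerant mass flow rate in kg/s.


dh = 244.2 - 70.6 = 173.6 kJ/kg
m_dot = Q / dh = 69.1 / 173.6 = 0.398 kg/s

0.398


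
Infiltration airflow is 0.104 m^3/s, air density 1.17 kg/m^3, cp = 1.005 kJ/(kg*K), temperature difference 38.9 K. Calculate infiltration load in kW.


Q = V_dot * rho * cp * dT
Q = 0.104 * 1.17 * 1.005 * 38.9
Q = 4.757 kW

4.757


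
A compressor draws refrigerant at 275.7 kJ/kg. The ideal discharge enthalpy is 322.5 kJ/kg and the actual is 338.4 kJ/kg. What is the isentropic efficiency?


dh_ideal = 322.5 - 275.7 = 46.8 kJ/kg
dh_actual = 338.4 - 275.7 = 62.7 kJ/kg
eta_s = dh_ideal / dh_actual = 46.8 / 62.7
eta_s = 0.7464

0.7464


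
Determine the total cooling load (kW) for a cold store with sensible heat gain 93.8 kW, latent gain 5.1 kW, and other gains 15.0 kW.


Q_total = Q_s + Q_l + Q_misc
Q_total = 93.8 + 5.1 + 15.0
Q_total = 113.9 kW

113.9


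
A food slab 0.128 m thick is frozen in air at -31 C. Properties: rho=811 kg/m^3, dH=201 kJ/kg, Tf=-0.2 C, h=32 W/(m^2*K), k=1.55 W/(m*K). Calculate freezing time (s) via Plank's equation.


dT = -0.2 - (-31) = 30.8 K
term1 = a/(2h) = 0.128/(2*32) = 0.002
term2 = a^2/(8k) = 0.128^2/(8*1.55) = 0.001321290323
t = rho*dH*1000/dT * (term1 + term2)
t = 811*201*1000/30.8 * (0.002 + 0.001321290323)
t = 17578 s

17578


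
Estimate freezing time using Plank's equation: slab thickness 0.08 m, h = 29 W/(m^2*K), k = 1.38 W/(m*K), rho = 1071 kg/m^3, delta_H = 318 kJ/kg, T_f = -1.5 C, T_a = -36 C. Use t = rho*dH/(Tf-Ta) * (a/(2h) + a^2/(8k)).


dT = -1.5 - (-36) = 34.5 K
term1 = a/(2h) = 0.08/(2*29) = 0.001379310345
term2 = a^2/(8k) = 0.08^2/(8*1.38) = 0.0005797101449
t = rho*dH*1000/dT * (term1 + term2)
t = 1071*318*1000/34.5 * (0.001379310345 + 0.0005797101449)
t = 19339 s

19339


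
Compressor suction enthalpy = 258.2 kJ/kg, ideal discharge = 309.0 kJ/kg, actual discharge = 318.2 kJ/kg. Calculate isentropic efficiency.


dh_ideal = 309.0 - 258.2 = 50.8 kJ/kg
dh_actual = 318.2 - 258.2 = 60.0 kJ/kg
eta_s = dh_ideal / dh_actual = 50.8 / 60.0
eta_s = 0.8467

0.8467


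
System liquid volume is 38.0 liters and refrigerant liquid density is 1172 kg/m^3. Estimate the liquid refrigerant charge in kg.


Charge = V * rho / 1000
Charge = 38.0 * 1172 / 1000
Charge = 44.54 kg

44.54


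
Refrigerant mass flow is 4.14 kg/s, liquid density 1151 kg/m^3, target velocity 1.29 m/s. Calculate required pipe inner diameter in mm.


A = m_dot / (rho * v) = 4.14 / (1151 * 1.29) = 0.002788273089 m^2
d = sqrt(4*A/pi) * 1000
d = 59.6 mm

59.6


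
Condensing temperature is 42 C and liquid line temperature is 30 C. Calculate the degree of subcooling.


Subcooling = T_cond - T_liquid
Subcooling = 42 - 30
Subcooling = 12 K

12


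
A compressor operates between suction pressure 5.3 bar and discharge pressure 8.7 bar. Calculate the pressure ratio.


PR = P_high / P_low
PR = 8.7 / 5.3
PR = 1.642

1.642


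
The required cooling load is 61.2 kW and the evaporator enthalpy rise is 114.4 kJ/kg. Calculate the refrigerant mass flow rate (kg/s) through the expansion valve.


m_dot = Q / dh
m_dot = 61.2 / 114.4
m_dot = 0.535 kg/s

0.535


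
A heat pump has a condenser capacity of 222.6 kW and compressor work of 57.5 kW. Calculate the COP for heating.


COP_hp = Q_cond / W
COP_hp = 222.6 / 57.5
COP_hp = 3.871

3.871


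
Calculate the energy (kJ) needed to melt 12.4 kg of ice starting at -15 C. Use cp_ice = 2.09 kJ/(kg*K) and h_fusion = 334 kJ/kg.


Sensible heat = cp * dT = 2.09 * 15 = 31.35 kJ/kg
Total per kg = 31.35 + 334 = 365.35 kJ/kg
Q = m * total = 12.4 * 365.35
Q = 4530.3 kJ

4530.3


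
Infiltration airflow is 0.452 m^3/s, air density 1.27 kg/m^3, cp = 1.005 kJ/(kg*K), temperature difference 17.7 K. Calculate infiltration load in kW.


Q = V_dot * rho * cp * dT
Q = 0.452 * 1.27 * 1.005 * 17.7
Q = 10.211 kW

10.211


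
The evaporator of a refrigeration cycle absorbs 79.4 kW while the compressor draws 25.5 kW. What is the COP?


COP = Q_evap / W
COP = 79.4 / 25.5
COP = 3.114

3.114


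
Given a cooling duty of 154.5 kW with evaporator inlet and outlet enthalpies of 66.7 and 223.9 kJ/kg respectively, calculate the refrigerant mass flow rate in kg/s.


dh = 223.9 - 66.7 = 157.2 kJ/kg
m_dot = Q / dh = 154.5 / 157.2 = 0.9828 kg/s

0.9828


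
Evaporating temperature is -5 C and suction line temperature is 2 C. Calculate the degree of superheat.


Superheat = T_suction - T_evap
Superheat = 2 - (-5)
Superheat = 7 K

7


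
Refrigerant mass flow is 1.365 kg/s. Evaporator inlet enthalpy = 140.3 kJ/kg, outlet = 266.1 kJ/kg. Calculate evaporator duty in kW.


dh = 266.1 - 140.3 = 125.8 kJ/kg
Q_evap = m_dot * dh = 1.365 * 125.8
Q_evap = 171.72 kW

171.72


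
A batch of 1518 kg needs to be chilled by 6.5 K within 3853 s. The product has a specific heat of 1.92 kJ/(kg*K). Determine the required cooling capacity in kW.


Q = m * cp * dT / t
Q = 1518 * 1.92 * 6.5 / 3853
Q = 4.917 kW

4.917


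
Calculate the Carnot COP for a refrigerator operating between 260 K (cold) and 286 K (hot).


dT = 286 - 260 = 26 K
COP_carnot = T_cold / dT = 260 / 26
COP_carnot = 10.0

10.0


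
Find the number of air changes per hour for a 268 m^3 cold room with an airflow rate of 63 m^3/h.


ACH = flow / volume
ACH = 63 / 268
ACH = 0.235

0.235


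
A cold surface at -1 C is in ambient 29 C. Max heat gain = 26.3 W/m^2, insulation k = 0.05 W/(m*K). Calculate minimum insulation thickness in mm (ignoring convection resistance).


dT = 29 - (-1) = 30 K
thickness = k * dT / q_max * 1000
thickness = 0.05 * 30 / 26.3 * 1000
thickness = 57.0 mm

57.0


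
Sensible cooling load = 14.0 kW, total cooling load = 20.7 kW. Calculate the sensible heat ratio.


SHR = Q_sensible / Q_total
SHR = 14.0 / 20.7
SHR = 0.676

0.676


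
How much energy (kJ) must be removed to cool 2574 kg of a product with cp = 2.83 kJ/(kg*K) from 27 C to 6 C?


dT = 27 - (6) = 21 K
Q = m * cp * dT = 2574 * 2.83 * 21
Q = 152973 kJ

152973


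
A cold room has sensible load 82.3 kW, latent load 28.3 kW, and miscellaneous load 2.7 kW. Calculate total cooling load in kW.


Q_total = Q_s + Q_l + Q_misc
Q_total = 82.3 + 28.3 + 2.7
Q_total = 113.3 kW

113.3


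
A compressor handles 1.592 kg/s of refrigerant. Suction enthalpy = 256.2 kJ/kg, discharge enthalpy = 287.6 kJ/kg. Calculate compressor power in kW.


dh = 287.6 - 256.2 = 31.4 kJ/kg
W = m_dot * dh = 1.592 * 31.4 = 49.99 kW

49.99


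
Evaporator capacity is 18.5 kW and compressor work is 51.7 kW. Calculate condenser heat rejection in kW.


Q_cond = Q_evap + W
Q_cond = 18.5 + 51.7
Q_cond = 70.2 kW

70.2


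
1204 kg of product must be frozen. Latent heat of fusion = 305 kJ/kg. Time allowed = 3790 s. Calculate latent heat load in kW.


Q_lat = m * h_fg / t
Q_lat = 1204 * 305 / 3790
Q_lat = 96.89 kW

96.89


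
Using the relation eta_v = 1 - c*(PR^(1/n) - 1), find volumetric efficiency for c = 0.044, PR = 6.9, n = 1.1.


PR^(1/n) = 6.9^(1/1.1) = 5.78882049
eta_v = 1 - 0.044 * (5.78882049 - 1)
eta_v = 0.7893

0.7893


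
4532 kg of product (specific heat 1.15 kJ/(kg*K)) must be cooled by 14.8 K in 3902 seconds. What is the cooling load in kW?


Q = m * cp * dT / t
Q = 4532 * 1.15 * 14.8 / 3902
Q = 19.768 kW

19.768


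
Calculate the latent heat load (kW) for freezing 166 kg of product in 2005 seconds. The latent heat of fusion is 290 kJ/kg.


Q_lat = m * h_fg / t
Q_lat = 166 * 290 / 2005
Q_lat = 24.01 kW

24.01


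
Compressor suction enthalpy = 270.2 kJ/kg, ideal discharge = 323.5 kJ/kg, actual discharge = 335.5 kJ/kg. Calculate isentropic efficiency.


dh_ideal = 323.5 - 270.2 = 53.3 kJ/kg
dh_actual = 335.5 - 270.2 = 65.3 kJ/kg
eta_s = dh_ideal / dh_actual = 53.3 / 65.3
eta_s = 0.8162

0.8162


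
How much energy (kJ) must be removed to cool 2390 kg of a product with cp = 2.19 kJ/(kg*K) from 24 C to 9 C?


dT = 24 - (9) = 15 K
Q = m * cp * dT = 2390 * 2.19 * 15
Q = 78512 kJ

78512


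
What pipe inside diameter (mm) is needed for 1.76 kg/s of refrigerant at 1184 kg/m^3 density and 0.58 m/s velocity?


A = m_dot / (rho * v) = 1.76 / (1184 * 0.58) = 0.002562907735 m^2
d = sqrt(4*A/pi) * 1000
d = 57.1 mm

57.1


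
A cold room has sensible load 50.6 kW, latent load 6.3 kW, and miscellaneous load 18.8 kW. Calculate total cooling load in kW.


Q_total = Q_s + Q_l + Q_misc
Q_total = 50.6 + 6.3 + 18.8
Q_total = 75.7 kW

75.7


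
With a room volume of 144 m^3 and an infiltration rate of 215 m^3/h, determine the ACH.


ACH = flow / volume
ACH = 215 / 144
ACH = 1.493

1.493


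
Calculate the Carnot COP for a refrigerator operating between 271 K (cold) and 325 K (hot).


dT = 325 - 271 = 54 K
COP_carnot = T_cold / dT = 271 / 54
COP_carnot = 5.019

5.019


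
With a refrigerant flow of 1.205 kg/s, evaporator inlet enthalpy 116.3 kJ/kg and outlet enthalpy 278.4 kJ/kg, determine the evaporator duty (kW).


dh = 278.4 - 116.3 = 162.1 kJ/kg
Q_evap = m_dot * dh = 1.205 * 162.1
Q_evap = 195.33 kW

195.33


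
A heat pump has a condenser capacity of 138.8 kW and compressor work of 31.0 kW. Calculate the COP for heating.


COP_hp = Q_cond / W
COP_hp = 138.8 / 31.0
COP_hp = 4.477

4.477


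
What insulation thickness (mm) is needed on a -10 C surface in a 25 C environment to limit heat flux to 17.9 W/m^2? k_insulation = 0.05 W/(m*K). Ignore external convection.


dT = 25 - (-10) = 35 K
thickness = k * dT / q_max * 1000
thickness = 0.05 * 35 / 17.9 * 1000
thickness = 97.8 mm

97.8


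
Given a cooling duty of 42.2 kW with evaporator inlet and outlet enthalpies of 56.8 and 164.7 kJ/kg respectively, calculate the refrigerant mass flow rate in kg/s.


dh = 164.7 - 56.8 = 107.9 kJ/kg
m_dot = Q / dh = 42.2 / 107.9 = 0.3911 kg/s

0.3911


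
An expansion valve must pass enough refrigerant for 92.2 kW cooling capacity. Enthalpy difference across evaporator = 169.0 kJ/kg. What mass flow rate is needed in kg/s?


m_dot = Q / dh
m_dot = 92.2 / 169.0
m_dot = 0.5456 kg/s

0.5456


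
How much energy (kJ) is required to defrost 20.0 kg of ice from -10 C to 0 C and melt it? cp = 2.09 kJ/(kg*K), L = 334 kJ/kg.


Sensible heat = cp * dT = 2.09 * 10 = 20.9 kJ/kg
Total per kg = 20.9 + 334 = 354.9 kJ/kg
Q = m * total = 20.0 * 354.9
Q = 7098.0 kJ

7098.0


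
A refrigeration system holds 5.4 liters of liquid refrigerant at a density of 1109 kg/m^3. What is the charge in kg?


Charge = V * rho / 1000
Charge = 5.4 * 1109 / 1000
Charge = 5.99 kg

5.99


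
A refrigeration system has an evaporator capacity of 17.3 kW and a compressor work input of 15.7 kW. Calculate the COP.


COP = Q_evap / W
COP = 17.3 / 15.7
COP = 1.102

1.102


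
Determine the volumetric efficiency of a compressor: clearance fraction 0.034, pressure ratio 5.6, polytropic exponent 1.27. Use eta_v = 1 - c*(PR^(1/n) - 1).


PR^(1/n) = 5.6^(1/1.27) = 3.88261592
eta_v = 1 - 0.034 * (3.88261592 - 1)
eta_v = 0.902

0.902


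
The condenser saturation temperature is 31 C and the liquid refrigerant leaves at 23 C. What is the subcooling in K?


Subcooling = T_cond - T_liquid
Subcooling = 31 - 23
Subcooling = 8 K

8


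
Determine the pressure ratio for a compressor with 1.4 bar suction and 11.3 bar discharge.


PR = P_high / P_low
PR = 11.3 / 1.4
PR = 8.071

8.071


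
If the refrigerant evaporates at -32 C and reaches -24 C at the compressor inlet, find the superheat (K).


Superheat = T_suction - T_evap
Superheat = -24 - (-32)
Superheat = 8 K

8


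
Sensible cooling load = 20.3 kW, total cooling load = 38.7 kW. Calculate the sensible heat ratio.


SHR = Q_sensible / Q_total
SHR = 20.3 / 38.7
SHR = 0.525

0.525


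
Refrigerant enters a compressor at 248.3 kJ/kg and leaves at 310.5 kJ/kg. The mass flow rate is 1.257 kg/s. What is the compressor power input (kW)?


dh = 310.5 - 248.3 = 62.2 kJ/kg
W = m_dot * dh = 1.257 * 62.2 = 78.19 kW

78.19


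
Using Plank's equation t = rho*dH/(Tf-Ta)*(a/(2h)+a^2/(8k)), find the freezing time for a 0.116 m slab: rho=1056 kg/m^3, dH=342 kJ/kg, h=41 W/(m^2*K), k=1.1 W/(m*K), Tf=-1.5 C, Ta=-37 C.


dT = -1.5 - (-37) = 35.5 K
term1 = a/(2h) = 0.116/(2*41) = 0.001414634146
term2 = a^2/(8k) = 0.116^2/(8*1.1) = 0.001529090909
t = rho*dH*1000/dT * (term1 + term2)
t = 1056*342*1000/35.5 * (0.001414634146 + 0.001529090909)
t = 29947 s

29947


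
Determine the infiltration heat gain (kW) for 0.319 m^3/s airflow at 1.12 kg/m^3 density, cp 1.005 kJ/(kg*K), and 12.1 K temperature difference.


Q = V_dot * rho * cp * dT
Q = 0.319 * 1.12 * 1.005 * 12.1
Q = 4.345 kW

4.345


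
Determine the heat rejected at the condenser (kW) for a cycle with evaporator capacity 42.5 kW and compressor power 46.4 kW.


Q_cond = Q_evap + W
Q_cond = 42.5 + 46.4
Q_cond = 88.9 kW

88.9


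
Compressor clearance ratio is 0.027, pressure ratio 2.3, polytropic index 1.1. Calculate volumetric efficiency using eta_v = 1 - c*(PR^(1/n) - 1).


PR^(1/n) = 2.3^(1/1.1) = 2.13227634
eta_v = 1 - 0.027 * (2.13227634 - 1)
eta_v = 0.9694

0.9694


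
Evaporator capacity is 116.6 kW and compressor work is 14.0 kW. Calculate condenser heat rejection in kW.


Q_cond = Q_evap + W
Q_cond = 116.6 + 14.0
Q_cond = 130.6 kW

130.6


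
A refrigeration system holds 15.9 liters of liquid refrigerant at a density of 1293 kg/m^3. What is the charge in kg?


Charge = V * rho / 1000
Charge = 15.9 * 1293 / 1000
Charge = 20.56 kg

20.56


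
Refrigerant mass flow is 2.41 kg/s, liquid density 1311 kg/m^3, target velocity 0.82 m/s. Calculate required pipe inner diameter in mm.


A = m_dot / (rho * v) = 2.41 / (1311 * 0.82) = 0.002241818757 m^2
d = sqrt(4*A/pi) * 1000
d = 53.4 mm

53.4


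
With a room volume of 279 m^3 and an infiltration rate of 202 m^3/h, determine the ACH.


ACH = flow / volume
ACH = 202 / 279
ACH = 0.724

0.724


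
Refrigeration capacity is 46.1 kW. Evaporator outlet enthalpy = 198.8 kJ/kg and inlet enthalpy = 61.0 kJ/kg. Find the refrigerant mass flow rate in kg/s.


dh = 198.8 - 61.0 = 137.8 kJ/kg
m_dot = Q / dh = 46.1 / 137.8 = 0.3345 kg/s

0.3345


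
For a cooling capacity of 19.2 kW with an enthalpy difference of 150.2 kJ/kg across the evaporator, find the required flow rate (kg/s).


m_dot = Q / dh
m_dot = 19.2 / 150.2
m_dot = 0.1278 kg/s

0.1278


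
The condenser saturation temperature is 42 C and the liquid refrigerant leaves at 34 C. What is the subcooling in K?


Subcooling = T_cond - T_liquid
Subcooling = 42 - 34
Subcooling = 8 K

8


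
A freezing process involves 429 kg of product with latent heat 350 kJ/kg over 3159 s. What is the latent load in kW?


Q_lat = m * h_fg / t
Q_lat = 429 * 350 / 3159
Q_lat = 47.53 kW

47.53


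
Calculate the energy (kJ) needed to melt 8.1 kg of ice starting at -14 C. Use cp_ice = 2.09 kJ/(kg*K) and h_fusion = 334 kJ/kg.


Sensible heat = cp * dT = 2.09 * 14 = 29.26 kJ/kg
Total per kg = 29.26 + 334 = 363.26 kJ/kg
Q = m * total = 8.1 * 363.26
Q = 2942.4 kJ

2942.4


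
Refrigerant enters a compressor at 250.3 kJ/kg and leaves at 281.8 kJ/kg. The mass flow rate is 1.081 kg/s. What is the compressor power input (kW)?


dh = 281.8 - 250.3 = 31.5 kJ/kg
W = m_dot * dh = 1.081 * 31.5 = 34.05 kW

34.05


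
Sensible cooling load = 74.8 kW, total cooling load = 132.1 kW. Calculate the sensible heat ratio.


SHR = Q_sensible / Q_total
SHR = 74.8 / 132.1
SHR = 0.566

0.566


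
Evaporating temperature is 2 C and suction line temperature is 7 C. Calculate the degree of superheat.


Superheat = T_suction - T_evap
Superheat = 7 - (2)
Superheat = 5 K

5


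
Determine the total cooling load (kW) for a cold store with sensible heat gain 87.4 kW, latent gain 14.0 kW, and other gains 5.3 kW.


Q_total = Q_s + Q_l + Q_misc
Q_total = 87.4 + 14.0 + 5.3
Q_total = 106.7 kW

106.7


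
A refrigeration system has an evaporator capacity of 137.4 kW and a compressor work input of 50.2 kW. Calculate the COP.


COP = Q_evap / W
COP = 137.4 / 50.2
COP = 2.737

2.737


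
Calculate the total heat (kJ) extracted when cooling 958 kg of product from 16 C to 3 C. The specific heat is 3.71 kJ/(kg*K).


dT = 16 - (3) = 13 K
Q = m * cp * dT = 958 * 3.71 * 13
Q = 46204 kJ

46204


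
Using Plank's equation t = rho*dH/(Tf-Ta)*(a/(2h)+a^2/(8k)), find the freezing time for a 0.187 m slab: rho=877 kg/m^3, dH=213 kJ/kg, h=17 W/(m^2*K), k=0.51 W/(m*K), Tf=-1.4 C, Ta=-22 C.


dT = -1.4 - (-22) = 20.6 K
term1 = a/(2h) = 0.187/(2*17) = 0.0055
term2 = a^2/(8k) = 0.187^2/(8*0.51) = 0.008570833333
t = rho*dH*1000/dT * (term1 + term2)
t = 877*213*1000/20.6 * (0.0055 + 0.008570833333)
t = 127594 s

127594


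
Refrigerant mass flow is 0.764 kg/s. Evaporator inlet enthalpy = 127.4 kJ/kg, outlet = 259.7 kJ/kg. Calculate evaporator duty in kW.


dh = 259.7 - 127.4 = 132.3 kJ/kg
Q_evap = m_dot * dh = 0.764 * 132.3
Q_evap = 101.08 kW

101.08


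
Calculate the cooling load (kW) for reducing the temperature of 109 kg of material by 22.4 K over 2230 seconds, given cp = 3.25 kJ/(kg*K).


Q = m * cp * dT / t
Q = 109 * 3.25 * 22.4 / 2230
Q = 3.558 kW

3.558


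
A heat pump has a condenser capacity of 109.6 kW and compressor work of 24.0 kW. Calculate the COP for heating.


COP_hp = Q_cond / W
COP_hp = 109.6 / 24.0
COP_hp = 4.567

4.567


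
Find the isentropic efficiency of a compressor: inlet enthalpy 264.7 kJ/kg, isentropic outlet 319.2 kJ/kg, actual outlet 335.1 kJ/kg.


dh_ideal = 319.2 - 264.7 = 54.5 kJ/kg
dh_actual = 335.1 - 264.7 = 70.4 kJ/kg
eta_s = dh_ideal / dh_actual = 54.5 / 70.4
eta_s = 0.7741

0.7741


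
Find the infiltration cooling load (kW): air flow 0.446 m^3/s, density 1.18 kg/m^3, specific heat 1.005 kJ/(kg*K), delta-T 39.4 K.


Q = V_dot * rho * cp * dT
Q = 0.446 * 1.18 * 1.005 * 39.4
Q = 20.839 kW

20.839


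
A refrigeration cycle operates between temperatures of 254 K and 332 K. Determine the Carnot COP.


dT = 332 - 254 = 78 K
COP_carnot = T_cold / dT = 254 / 78
COP_carnot = 3.256

3.256


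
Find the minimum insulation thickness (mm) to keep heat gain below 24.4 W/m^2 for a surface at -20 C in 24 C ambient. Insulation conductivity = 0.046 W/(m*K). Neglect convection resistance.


dT = 24 - (-20) = 44 K
thickness = k * dT / q_max * 1000
thickness = 0.046 * 44 / 24.4 * 1000
thickness = 83.0 mm

83.0


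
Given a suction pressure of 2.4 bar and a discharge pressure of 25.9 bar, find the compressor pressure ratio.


PR = P_high / P_low
PR = 25.9 / 2.4
PR = 10.792

10.792


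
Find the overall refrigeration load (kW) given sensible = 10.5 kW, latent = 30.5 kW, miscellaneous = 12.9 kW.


Q_total = Q_s + Q_l + Q_misc
Q_total = 10.5 + 30.5 + 12.9
Q_total = 53.9 kW

53.9


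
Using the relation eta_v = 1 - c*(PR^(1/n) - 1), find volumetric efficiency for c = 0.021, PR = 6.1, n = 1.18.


PR^(1/n) = 6.1^(1/1.18) = 4.62949648
eta_v = 1 - 0.021 * (4.62949648 - 1)
eta_v = 0.9238

0.9238


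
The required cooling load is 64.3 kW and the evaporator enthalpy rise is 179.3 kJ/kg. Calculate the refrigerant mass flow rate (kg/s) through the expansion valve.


m_dot = Q / dh
m_dot = 64.3 / 179.3
m_dot = 0.3586 kg/s

0.3586


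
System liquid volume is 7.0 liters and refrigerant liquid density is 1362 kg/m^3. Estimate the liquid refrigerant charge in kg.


Charge = V * rho / 1000
Charge = 7.0 * 1362 / 1000
Charge = 9.53 kg

9.53


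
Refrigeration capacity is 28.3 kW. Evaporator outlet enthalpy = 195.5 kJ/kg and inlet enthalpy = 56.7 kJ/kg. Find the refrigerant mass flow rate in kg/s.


dh = 195.5 - 56.7 = 138.8 kJ/kg
m_dot = Q / dh = 28.3 / 138.8 = 0.2039 kg/s

0.2039


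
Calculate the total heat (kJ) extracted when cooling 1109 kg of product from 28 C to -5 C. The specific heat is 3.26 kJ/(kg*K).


dT = 28 - (-5) = 33 K
Q = m * cp * dT = 1109 * 3.26 * 33
Q = 119306 kJ

119306


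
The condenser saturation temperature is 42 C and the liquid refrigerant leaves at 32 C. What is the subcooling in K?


Subcooling = T_cond - T_liquid
Subcooling = 42 - 32
Subcooling = 10 K

10


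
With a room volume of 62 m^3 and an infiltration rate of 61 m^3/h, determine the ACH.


ACH = flow / volume
ACH = 61 / 62
ACH = 0.984

0.984


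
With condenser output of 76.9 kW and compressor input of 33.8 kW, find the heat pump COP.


COP_hp = Q_cond / W
COP_hp = 76.9 / 33.8
COP_hp = 2.275

2.275


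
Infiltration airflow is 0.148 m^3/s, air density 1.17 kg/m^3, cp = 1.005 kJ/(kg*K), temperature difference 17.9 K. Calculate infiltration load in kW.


Q = V_dot * rho * cp * dT
Q = 0.148 * 1.17 * 1.005 * 17.9
Q = 3.115 kW

3.115


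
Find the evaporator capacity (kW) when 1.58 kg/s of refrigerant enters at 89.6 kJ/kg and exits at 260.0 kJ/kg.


dh = 260.0 - 89.6 = 170.4 kJ/kg
Q_evap = m_dot * dh = 1.58 * 170.4
Q_evap = 269.23 kW

269.23


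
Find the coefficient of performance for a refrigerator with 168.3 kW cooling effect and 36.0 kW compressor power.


COP = Q_evap / W
COP = 168.3 / 36.0
COP = 4.675

4.675


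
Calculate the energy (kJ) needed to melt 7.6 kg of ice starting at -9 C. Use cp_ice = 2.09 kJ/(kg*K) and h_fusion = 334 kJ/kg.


Sensible heat = cp * dT = 2.09 * 9 = 18.81 kJ/kg
Total per kg = 18.81 + 334 = 352.81 kJ/kg
Q = m * total = 7.6 * 352.81
Q = 2681.4 kJ

2681.4


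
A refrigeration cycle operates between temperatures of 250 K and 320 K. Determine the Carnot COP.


dT = 320 - 250 = 70 K
COP_carnot = T_cold / dT = 250 / 70
COP_carnot = 3.571

3.571


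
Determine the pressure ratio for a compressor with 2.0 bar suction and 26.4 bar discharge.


PR = P_high / P_low
PR = 26.4 / 2.0
PR = 13.2

13.2


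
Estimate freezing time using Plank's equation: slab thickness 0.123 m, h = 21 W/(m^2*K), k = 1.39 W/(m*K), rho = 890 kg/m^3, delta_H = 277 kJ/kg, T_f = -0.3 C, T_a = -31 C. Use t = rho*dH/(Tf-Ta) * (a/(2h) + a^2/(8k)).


dT = -0.3 - (-31) = 30.7 K
term1 = a/(2h) = 0.123/(2*21) = 0.002928571429
term2 = a^2/(8k) = 0.123^2/(8*1.39) = 0.001360521583
t = rho*dH*1000/dT * (term1 + term2)
t = 890*277*1000/30.7 * (0.002928571429 + 0.001360521583)
t = 34443 s

34443


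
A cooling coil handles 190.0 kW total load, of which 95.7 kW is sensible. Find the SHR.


SHR = Q_sensible / Q_total
SHR = 95.7 / 190.0
SHR = 0.504

0.504


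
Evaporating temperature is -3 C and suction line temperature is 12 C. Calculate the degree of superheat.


Superheat = T_suction - T_evap
Superheat = 12 - (-3)
Superheat = 15 K

15


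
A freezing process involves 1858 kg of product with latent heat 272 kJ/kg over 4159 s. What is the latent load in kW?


Q_lat = m * h_fg / t
Q_lat = 1858 * 272 / 4159
Q_lat = 121.51 kW

121.51


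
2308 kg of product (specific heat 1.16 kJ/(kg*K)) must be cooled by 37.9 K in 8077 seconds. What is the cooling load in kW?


Q = m * cp * dT / t
Q = 2308 * 1.16 * 37.9 / 8077
Q = 12.563 kW

12.563


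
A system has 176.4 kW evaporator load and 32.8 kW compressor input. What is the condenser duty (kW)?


Q_cond = Q_evap + W
Q_cond = 176.4 + 32.8
Q_cond = 209.2 kW

209.2


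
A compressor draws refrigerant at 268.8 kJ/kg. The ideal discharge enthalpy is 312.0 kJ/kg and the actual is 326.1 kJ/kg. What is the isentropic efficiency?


dh_ideal = 312.0 - 268.8 = 43.2 kJ/kg
dh_actual = 326.1 - 268.8 = 57.3 kJ/kg
eta_s = dh_ideal / dh_actual = 43.2 / 57.3
eta_s = 0.7539

0.7539


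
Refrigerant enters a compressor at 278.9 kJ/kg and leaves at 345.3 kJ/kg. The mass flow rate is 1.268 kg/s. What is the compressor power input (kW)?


dh = 345.3 - 278.9 = 66.4 kJ/kg
W = m_dot * dh = 1.268 * 66.4 = 84.2 kW

84.2


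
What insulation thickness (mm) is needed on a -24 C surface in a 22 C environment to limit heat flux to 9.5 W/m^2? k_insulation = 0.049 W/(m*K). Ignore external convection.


dT = 22 - (-24) = 46 K
thickness = k * dT / q_max * 1000
thickness = 0.049 * 46 / 9.5 * 1000
thickness = 237.3 mm

237.3


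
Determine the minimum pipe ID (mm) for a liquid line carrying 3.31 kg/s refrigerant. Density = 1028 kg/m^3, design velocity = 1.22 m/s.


A = m_dot / (rho * v) = 3.31 / (1028 * 1.22) = 0.002639216687 m^2
d = sqrt(4*A/pi) * 1000
d = 58.0 mm

58.0


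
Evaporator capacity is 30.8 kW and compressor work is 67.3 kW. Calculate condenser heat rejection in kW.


Q_cond = Q_evap + W
Q_cond = 30.8 + 67.3
Q_cond = 98.1 kW

98.1


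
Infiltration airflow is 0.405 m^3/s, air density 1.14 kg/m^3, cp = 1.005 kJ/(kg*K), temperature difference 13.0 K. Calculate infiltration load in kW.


Q = V_dot * rho * cp * dT
Q = 0.405 * 1.14 * 1.005 * 13.0
Q = 6.032 kW

6.032


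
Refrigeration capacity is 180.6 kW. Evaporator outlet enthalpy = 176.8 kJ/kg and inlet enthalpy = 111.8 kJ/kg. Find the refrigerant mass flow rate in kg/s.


dh = 176.8 - 111.8 = 65.0 kJ/kg
m_dot = Q / dh = 180.6 / 65.0 = 2.7785 kg/s

2.7785


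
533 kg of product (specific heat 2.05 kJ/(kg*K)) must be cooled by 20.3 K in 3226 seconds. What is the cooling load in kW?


Q = m * cp * dT / t
Q = 533 * 2.05 * 20.3 / 3226
Q = 6.876 kW

6.876


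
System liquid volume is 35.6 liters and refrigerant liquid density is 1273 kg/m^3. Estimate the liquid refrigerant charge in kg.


Charge = V * rho / 1000
Charge = 35.6 * 1273 / 1000
Charge = 45.32 kg

45.32


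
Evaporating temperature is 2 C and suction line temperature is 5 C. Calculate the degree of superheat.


Superheat = T_suction - T_evap
Superheat = 5 - (2)
Superheat = 3 K

3


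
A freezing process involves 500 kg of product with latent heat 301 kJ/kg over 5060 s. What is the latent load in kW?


Q_lat = m * h_fg / t
Q_lat = 500 * 301 / 5060
Q_lat = 29.74 kW

29.74


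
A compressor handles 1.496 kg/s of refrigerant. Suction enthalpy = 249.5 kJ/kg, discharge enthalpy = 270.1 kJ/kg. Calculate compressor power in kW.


dh = 270.1 - 249.5 = 20.6 kJ/kg
W = m_dot * dh = 1.496 * 20.6 = 30.82 kW

30.82


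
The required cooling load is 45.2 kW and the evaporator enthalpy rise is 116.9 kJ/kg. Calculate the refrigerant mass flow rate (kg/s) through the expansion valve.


m_dot = Q / dh
m_dot = 45.2 / 116.9
m_dot = 0.3867 kg/s

0.3867


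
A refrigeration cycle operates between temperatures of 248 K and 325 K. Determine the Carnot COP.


dT = 325 - 248 = 77 K
COP_carnot = T_cold / dT = 248 / 77
COP_carnot = 3.221

3.221


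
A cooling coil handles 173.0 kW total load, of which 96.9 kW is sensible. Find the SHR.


SHR = Q_sensible / Q_total
SHR = 96.9 / 173.0
SHR = 0.56

0.56


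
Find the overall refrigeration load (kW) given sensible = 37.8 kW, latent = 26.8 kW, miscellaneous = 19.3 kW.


Q_total = Q_s + Q_l + Q_misc
Q_total = 37.8 + 26.8 + 19.3
Q_total = 83.9 kW

83.9


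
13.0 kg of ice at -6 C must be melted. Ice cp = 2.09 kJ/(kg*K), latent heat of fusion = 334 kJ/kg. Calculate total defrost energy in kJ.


Sensible heat = cp * dT = 2.09 * 6 = 12.54 kJ/kg
Total per kg = 12.54 + 334 = 346.54 kJ/kg
Q = m * total = 13.0 * 346.54
Q = 4505.0 kJ

4505.0


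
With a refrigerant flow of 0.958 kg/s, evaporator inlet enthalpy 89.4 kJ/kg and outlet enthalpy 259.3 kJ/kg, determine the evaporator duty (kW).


dh = 259.3 - 89.4 = 169.9 kJ/kg
Q_evap = m_dot * dh = 0.958 * 169.9
Q_evap = 162.76 kW

162.76


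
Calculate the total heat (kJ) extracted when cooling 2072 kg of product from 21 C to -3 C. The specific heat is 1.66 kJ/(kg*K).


dT = 21 - (-3) = 24 K
Q = m * cp * dT = 2072 * 1.66 * 24
Q = 82548 kJ

82548
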